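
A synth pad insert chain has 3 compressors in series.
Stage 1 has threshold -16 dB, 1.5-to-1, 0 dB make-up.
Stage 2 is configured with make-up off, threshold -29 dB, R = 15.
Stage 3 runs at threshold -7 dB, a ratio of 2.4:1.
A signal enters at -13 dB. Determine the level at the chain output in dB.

-28 dB

Stage 1: 3 dB above -16 dB, reduced 1.5:1 to 2 dB above → -14 dB.
Stage 2: overshoot 15 dB → 15/15 = 1 dB → -28 dB.
Stage 3: -28 dB ≤ -7 dB, so stage 3 doesn't engage; output -28 dB.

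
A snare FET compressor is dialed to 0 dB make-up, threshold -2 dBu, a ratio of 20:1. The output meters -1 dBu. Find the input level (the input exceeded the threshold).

18 dBu

The compressed level sits -1 − (-2) = 1 dB over threshold.
Before 20:1 compression the overshoot was 1 × 20 = 20 dB, so input = -2 + 20 = 18 dBu.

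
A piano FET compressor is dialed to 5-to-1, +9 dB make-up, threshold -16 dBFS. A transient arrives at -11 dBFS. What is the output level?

-6 dBFS

The input is 5 dB above the -16 dBFS threshold.
The 5 dB excess becomes 1 dB after 5:1 reduction.
So the level is -16 + 1 = -15 dBFS; make-up adds 9 dB, giving -6 dBFS.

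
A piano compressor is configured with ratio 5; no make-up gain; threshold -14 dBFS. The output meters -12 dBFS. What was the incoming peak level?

-4 dBFS

That's 2 dB above the -14 dBFS threshold.
Undo the ratio: input overshoot = 2 × 5 = 10 dB, giving input = -4 dBFS.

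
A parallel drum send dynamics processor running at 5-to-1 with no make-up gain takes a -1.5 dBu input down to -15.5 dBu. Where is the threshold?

Let T be the threshold. Output overshoot = (input overshoot)/R, so -15.5 − T = (-1.5 − T)/5.
5·(-15.5 − T) = -1.5 − T → 4·T = -77.5 − (-1.5) = -76.
T = -76/4 = -19 dBu.

-19 dBu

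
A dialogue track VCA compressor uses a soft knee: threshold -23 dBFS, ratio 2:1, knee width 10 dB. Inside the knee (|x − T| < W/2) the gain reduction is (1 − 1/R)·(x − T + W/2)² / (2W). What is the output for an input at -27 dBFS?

x − T + W/2 = -27 − (-23) + 5 = 1.
GR = (1 − 1/2) × 1² / 20 = 0.5 × 1 / 20 = 0.025 dB.
Output = -27 − 0.025 = -27.025 dBFS.

-27.025 dBFS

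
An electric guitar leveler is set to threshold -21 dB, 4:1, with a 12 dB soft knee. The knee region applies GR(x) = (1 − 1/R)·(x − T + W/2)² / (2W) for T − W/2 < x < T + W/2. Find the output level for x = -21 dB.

-22.125 dB

x − T + W/2 = -21 − (-21) + 6 = 6.
GR = (1 − 1/4) × 6² / 24 = 0.75 × 36 / 24 = 1.125 dB.
Output = -21 − 1.125 = -22.125 dB.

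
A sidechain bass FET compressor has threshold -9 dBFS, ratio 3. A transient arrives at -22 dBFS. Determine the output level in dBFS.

-22 dBFS is 13 dB below the -9 dBFS threshold, so no gain reduction is applied.
Output = input = -22 dBFS.

-22 dBFS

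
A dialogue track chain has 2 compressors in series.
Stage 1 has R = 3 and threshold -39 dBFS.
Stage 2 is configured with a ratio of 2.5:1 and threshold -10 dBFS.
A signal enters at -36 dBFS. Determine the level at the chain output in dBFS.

-38 dBFS

Stage 1: overshoot 3 dB → 3/3 = 1 dB → -38 dBFS.
Stage 2: -38 dBFS ≤ -10 dBFS, so stage 2 doesn't engage; output -38 dBFS.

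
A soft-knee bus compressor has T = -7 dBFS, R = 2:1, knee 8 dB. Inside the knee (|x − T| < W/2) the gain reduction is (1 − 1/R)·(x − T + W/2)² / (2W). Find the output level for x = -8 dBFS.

-8.28125 dBFS

x − T + W/2 = -8 − (-7) + 4 = 3.
GR = (1 − 1/2) × 3² / 16 = 0.5 × 9 / 16 = 0.28125 dB.
Output = -8 − 0.28125 = -8.28125 dBFS.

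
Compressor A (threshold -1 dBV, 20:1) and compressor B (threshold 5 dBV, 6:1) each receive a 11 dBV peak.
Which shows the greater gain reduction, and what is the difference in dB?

A: 12 dB over, compressed to 0.6 dB over, so 11.4 dB of GR.
B: 6 dB over, compressed to 1 dB over, so 5 dB of GR.
A applies 6.4 dB more gain reduction.

A, by 6.4 dB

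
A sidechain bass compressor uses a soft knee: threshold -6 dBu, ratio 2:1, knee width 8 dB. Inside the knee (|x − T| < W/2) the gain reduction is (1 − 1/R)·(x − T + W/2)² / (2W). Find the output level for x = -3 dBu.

-4.53125 dBu

x − T + W/2 = -3 − (-6) + 4 = 7.
GR = (1 − 1/2) × 7² / 16 = 0.5 × 49 / 16 = 1.53125 dB.
Output = -3 − 1.53125 = -4.53125 dBu.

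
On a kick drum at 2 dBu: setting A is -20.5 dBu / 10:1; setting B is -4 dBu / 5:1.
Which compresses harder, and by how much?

A: overshoot 22.5 dB → output overshoot 2.25 dB → GR 20.25 dB.
B: overshoot 6 dB → output overshoot 1.2 dB → GR 4.8 dB.
A applies 15.45 dB more gain reduction.

A, by 15.45 dB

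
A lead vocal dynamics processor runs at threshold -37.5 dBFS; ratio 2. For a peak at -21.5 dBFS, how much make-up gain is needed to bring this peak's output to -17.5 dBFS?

12 dB

Without make-up, output = threshold + overshoot/2 = -37.5 + 8 = -29.5 dBFS.
Gap to target: 12 dB.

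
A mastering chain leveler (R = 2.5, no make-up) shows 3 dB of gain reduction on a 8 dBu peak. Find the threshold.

Let T be the threshold. Output overshoot = (input overshoot)/R, so 5 − T = (8 − T)/2.5.
2.5·(5 − T) = 8 − T → 1.5·T = 12.5 − 8 = 4.5.
T = 4.5/1.5 = 3 dBu.

3 dBu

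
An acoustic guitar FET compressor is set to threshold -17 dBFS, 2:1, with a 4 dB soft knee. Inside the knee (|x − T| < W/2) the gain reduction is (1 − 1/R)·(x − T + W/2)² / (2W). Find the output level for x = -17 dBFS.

x − T + W/2 = -17 − (-17) + 2 = 2.
GR = (1 − 1/2) × 2² / 8 = 0.5 × 4 / 8 = 0.25 dB.
Output = -17 − 0.25 = -17.25 dBFS.

-17.25 dBFS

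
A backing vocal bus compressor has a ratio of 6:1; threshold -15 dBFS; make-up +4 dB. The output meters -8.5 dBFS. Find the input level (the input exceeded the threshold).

0 dBFS

Stripping the +4 dB make-up gives -12.5 dBFS at the gain stage.
Post-compression overshoot = -12.5 − (-15) = 2.5 dB.
Before 6:1 compression the overshoot was 2.5 × 6 = 15 dB, so input = -15 + 15 = 0 dBFS.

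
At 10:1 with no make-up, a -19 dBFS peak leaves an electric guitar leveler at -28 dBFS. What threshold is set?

Gain reduction = -19 − (-28) = 9 dB; output overshoot = GR / (R − 1) = 9 / 9 = 1 dB.
Threshold = output − output overshoot = -28 − 1 = -29 dBFS.

-29 dBFS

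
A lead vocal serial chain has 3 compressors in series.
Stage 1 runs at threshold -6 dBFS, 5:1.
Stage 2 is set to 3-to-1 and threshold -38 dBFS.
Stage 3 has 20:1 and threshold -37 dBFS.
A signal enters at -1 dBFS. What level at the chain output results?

Stage 1: overshoot 5 dB → 5/5 = 1 dB → -5 dBFS.
Stage 2: 33 dB above -38 dBFS, reduced 3:1 to 11 dB above → -27 dBFS.
Stage 3: overshoot 10 dB → 10/20 = 0.5 dB → -36.5 dBFS.

-36.5 dBFS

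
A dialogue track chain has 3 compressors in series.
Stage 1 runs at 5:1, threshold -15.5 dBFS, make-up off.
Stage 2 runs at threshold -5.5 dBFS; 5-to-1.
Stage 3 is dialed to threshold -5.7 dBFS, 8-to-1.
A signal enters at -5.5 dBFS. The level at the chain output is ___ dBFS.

Stage 1: overshoot 10 dB → 10/5 = 2 dB → -13.5 dBFS.
Stage 2: -13.5 dBFS is at or below the -5.5 dBFS threshold — no compression; output -13.5 dBFS.
Stage 3: -13.5 dBFS is at or below the -5.7 dBFS threshold — no compression; output -13.5 dBFS.

-13.5 dBFS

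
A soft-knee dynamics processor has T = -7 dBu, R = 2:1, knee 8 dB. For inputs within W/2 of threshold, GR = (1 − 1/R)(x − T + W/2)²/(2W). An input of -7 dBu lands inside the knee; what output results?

-7.5 dBu

x − T + W/2 = -7 − (-7) + 4 = 4.
GR = (1 − 1/2) × 4² / 16 = 0.5 × 16 / 16 = 0.5 dB.
Output = -7 − 0.5 = -7.5 dBu.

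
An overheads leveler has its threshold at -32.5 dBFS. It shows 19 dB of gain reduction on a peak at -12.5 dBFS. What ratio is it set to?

20:1

Input overshoot = -12.5 − (-32.5) = 20 dB.
Output overshoot = 20 − 19 = 1 dB.
Ratio = input overshoot / output overshoot = 20 / 1 = 20.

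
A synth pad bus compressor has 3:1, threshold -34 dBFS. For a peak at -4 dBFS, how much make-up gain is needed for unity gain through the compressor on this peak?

The peak compresses to -34 + 30/3 = -24 dBFS.
To reach -4 dBFS requires -4 − (-24) = 20 dB of make-up.

20 dB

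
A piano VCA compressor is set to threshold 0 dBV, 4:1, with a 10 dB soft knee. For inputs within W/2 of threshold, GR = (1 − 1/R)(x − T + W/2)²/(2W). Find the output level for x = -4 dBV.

x − T + W/2 = -4 − 0 + 5 = 1.
GR = (1 − 1/4) × 1² / 20 = 0.75 × 1 / 20 = 0.0375 dB.
Output = -4 − 0.0375 = -4.0375 dBV.

-4.0375 dBV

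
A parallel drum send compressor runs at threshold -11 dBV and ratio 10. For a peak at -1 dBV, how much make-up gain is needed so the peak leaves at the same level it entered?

Without make-up, output = threshold + overshoot/10 = -11 + 1 = -10 dBV.
Gap to target: 9 dB.

9 dB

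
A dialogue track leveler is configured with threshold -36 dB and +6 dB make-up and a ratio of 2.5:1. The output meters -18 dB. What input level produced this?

-6 dB

Stripping the +6 dB make-up gives -24 dB at the gain stage.
That's 12 dB above the -36 dB threshold.
Input overshoot = R × output overshoot = 30 dB → input = -36 + 30 = -6 dB.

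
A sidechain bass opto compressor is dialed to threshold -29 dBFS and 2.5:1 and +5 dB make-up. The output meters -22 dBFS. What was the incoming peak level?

Remove make-up: -22 − 5 = -27 dBFS.
That's 2 dB above the -29 dBFS threshold.
Undo the ratio: input overshoot = 2 × 2.5 = 5 dB, giving input = -24 dBFS.

-24 dBFS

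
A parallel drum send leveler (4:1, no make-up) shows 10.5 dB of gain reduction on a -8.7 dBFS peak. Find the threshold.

Gain reduction = -8.7 − (-19.2) = 10.5 dB; output overshoot = GR / (R − 1) = 10.5 / 3 = 3.5 dB.
Threshold = output − output overshoot = -19.2 − 3.5 = -22.7 dBFS.

-22.7 dBFS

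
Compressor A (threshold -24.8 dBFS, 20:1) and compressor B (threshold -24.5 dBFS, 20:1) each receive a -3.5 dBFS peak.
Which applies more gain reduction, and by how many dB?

A, by 0.285 dB

A: GR = 21.3 − 21.3/20 = 20.235 dB.
B: GR = 21 − 21/20 = 19.95 dB.
A applies 0.285 dB more gain reduction.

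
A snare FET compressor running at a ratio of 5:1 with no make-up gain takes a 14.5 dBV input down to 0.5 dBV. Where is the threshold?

-3 dBV

Gain reduction = 14.5 − 0.5 = 14 dB; output overshoot = GR / (R − 1) = 14 / 4 = 3.5 dB.
Threshold = output − output overshoot = 0.5 − 3.5 = -3 dBV.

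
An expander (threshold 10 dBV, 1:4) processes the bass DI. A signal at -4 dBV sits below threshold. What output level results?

The input is 14 dB below the 10 dBV threshold.
A 1:4 expander multiplies undershoot by 4: 14 × 4 = 56 dB below threshold.
Output = 10 − 56 = -46 dBV.

-46 dBV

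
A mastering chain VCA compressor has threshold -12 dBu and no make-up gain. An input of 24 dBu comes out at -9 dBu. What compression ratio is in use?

12:1

Input overshoot = 24 − (-12) = 36 dB; output overshoot = -9 − (-12) = 3 dB.
Ratio = 36 / 3 = 12.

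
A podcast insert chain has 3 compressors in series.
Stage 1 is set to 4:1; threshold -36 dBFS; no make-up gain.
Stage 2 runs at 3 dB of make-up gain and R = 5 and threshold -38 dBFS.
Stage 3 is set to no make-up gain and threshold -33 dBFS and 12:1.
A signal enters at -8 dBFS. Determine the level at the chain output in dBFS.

-33.2 dBFS

Stage 1: -8 dBFS is 28 dB over -36 dBFS; at 4:1 that becomes 7 dB over, giving -29 dBFS.
Stage 2: 9 dB above -38 dBFS, reduced 5:1 to 1.8 dB above → -36.2 dBFS; +3 dB make-up → -33.2 dBFS.
Stage 3: -33.2 dBFS is at or below the -33 dBFS threshold — no compression; output -33.2 dBFS.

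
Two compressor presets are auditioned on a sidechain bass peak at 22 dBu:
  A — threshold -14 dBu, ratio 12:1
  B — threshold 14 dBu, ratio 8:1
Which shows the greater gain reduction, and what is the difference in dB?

A: 36 dB over, compressed to 3 dB over, so 33 dB of GR.
B: 8 dB over, compressed to 1 dB over, so 7 dB of GR.
A reduces 26 dB more.

A, by 26 dB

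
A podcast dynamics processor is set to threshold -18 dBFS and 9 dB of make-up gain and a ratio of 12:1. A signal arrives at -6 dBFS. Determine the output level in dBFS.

Overshoot: -6 − (-18) = 12 dB.
The 12 dB excess becomes 1 dB after 12:1 reduction.
Output = -18 + 1 = -17 dBFS; make-up adds 9 dB, giving -8 dBFS.

-8 dBFS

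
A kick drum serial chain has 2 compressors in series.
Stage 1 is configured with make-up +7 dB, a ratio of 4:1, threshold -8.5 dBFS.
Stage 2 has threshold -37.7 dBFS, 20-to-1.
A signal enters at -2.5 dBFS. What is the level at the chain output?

Stage 1: 6 dB above -8.5 dBFS, reduced 4:1 to 1.5 dB above → -7 dBFS; +7 dB make-up → 0 dBFS.
Stage 2: 37.7 dB above -37.7 dBFS, reduced 20:1 to 1.885 dB above → -35.815 dBFS.

-35.815 dBFS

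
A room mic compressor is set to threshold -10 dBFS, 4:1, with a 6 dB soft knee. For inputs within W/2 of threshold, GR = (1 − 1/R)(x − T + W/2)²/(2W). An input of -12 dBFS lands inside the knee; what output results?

x − T + W/2 = -12 − (-10) + 3 = 1.
GR = (1 − 1/4) × 1² / 12 = 0.75 × 1 / 12 = 0.0625 dB.
Output = -12 − 0.0625 = -12.0625 dBFS.

-12.0625 dBFS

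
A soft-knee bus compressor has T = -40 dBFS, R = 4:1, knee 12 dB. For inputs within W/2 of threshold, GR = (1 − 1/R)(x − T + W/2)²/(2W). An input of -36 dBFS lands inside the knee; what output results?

x − T + W/2 = -36 − (-40) + 6 = 10.
GR = (1 − 1/4) × 10² / 24 = 0.75 × 100 / 24 = 3.125 dB.
Output = -36 − 3.125 = -39.125 dBFS.

-39.125 dBFS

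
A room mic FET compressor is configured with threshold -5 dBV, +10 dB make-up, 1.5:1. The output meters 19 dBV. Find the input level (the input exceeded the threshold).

16 dBV

Remove make-up: 19 − 10 = 9 dBV.
The compressed level sits 9 − (-5) = 14 dB over threshold.
Before 1.5:1 compression the overshoot was 14 × 1.5 = 21 dB, so input = -5 + 21 = 16 dBV.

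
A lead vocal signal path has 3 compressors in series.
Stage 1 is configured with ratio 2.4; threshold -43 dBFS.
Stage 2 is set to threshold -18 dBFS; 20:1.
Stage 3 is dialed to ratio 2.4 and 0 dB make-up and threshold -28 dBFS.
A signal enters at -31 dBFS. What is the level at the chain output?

-38 dBFS

Stage 1: 12 dB above -43 dBFS, reduced 2.4:1 to 5 dB above → -38 dBFS.
Stage 2: -38 dBFS ≤ -18 dBFS, so stage 2 doesn't engage; output -38 dBFS.
Stage 3: below threshold (-38 ≤ -28); passes unchanged; output -38 dBFS.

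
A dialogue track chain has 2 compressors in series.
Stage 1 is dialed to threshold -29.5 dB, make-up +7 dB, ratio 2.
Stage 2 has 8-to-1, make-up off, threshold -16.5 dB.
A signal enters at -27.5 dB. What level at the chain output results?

-21.5 dB

Stage 1: -27.5 dB is 2 dB over -29.5 dB; at 2:1 that becomes 1 dB over, giving -28.5 dB; +7 dB make-up → -21.5 dB.
Stage 2: -21.5 dB is at or below the -16.5 dB threshold — no compression; output -21.5 dB.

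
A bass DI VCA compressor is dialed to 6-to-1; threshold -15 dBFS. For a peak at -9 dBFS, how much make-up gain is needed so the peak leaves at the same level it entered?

Overshoot 6 dB → 6/6 = 1 dB after compression, so the compressed level is -15 + 1 = -14 dBFS.
Make-up = target − compressed = -9 − (-14) = 5 dB.

5 dB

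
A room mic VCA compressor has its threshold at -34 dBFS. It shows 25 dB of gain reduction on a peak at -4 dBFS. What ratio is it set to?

Input overshoot = -4 − (-34) = 30 dB.
Output overshoot = 30 − 25 = 5 dB.
Ratio = input overshoot / output overshoot = 30 / 5 = 6.

6:1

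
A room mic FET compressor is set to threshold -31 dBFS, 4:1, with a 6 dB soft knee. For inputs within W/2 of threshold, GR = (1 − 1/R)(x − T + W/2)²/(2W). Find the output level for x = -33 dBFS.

-33.0625 dBFS

x − T + W/2 = -33 − (-31) + 3 = 1.
GR = (1 − 1/4) × 1² / 12 = 0.75 × 1 / 12 = 0.0625 dB.
Output = -33 − 0.0625 = -33.0625 dBFS.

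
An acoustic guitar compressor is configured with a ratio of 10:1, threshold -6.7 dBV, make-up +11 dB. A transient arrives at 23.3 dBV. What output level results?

7.3 dBV

The input is 30 dB above the -6.7 dBV threshold.
At 10:1 the overshoot is divided by 10, leaving 3 dB above threshold.
Output = -6.7 + 3 = -3.7 dBV; make-up adds 11 dB, giving 7.3 dBV.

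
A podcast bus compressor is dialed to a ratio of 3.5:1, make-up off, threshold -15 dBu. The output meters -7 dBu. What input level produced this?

The compressed level sits -7 − (-15) = 8 dB over threshold.
Undo the ratio: input overshoot = 8 × 3.5 = 28 dB, giving input = 13 dBu.

13 dBu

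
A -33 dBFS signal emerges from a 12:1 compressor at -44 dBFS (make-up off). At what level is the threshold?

Let T be the threshold. Output overshoot = (input overshoot)/R, so -44 − T = (-33 − T)/12.
12·(-44 − T) = -33 − T → 11·T = -528 − (-33) = -495.
T = -495/11 = -45 dBFS.

-45 dBFS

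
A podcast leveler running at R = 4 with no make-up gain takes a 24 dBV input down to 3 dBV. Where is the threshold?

-4 dBV

Let T be the threshold. Output overshoot = (input overshoot)/R, so 3 − T = (24 − T)/4.
4·(3 − T) = 24 − T → 3·T = 12 − 24 = -12.
T = -12/3 = -4 dBV.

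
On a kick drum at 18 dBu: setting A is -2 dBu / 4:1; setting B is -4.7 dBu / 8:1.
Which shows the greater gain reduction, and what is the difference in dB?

B, by 4.8625 dB

A: 20 dB over, compressed to 5 dB over, so 15 dB of GR.
B: 22.7 dB over, compressed to 2.8375 dB over, so 19.8625 dB of GR.
Difference: 4.8625 dB in favour of B.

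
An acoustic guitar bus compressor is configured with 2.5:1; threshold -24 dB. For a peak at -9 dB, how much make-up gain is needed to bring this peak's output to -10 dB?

8 dB

The peak compresses to -24 + 15/2.5 = -18 dB.
To reach -10 dB requires -10 − (-18) = 8 dB of make-up.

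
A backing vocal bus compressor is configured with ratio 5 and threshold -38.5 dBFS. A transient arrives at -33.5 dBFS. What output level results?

The input is 5 dB above the -38.5 dBFS threshold.
The 5 dB excess becomes 1 dB after 5:1 reduction.
That puts the output at -37.5 dBFS.

-37.5 dBFS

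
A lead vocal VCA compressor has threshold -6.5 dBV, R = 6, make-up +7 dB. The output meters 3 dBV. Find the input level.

8.5 dBV

Stripping the +7 dB make-up gives -4 dBV at the gain stage.
That's 2.5 dB above the -6.5 dBV threshold.
Input overshoot = R × output overshoot = 15 dB → input = -6.5 + 15 = 8.5 dBV.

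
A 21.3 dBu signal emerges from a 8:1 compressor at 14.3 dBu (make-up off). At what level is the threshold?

Input is 8 dB above T (since output overshoot × R = input overshoot: (14.3 − T)·8 = 21.3 − T gives T = 13.3 dBu).
Check: 13.3 + (21.3 − 13.3)/8 = 13.3 + 1 = 14.3 dBu. ✓

13.3 dBu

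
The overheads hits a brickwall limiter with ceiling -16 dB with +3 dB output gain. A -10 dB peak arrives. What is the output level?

The limiter clamps the peak to its -16 dB ceiling.
Output gain then adds 3 dB: -16 + 3 = -13 dB.

-13 dB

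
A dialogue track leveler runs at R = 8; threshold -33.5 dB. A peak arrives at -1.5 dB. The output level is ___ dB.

-29.5 dB

-1.5 dB sits 32 dB over threshold.
At 8:1 the overshoot is divided by 8, leaving 4 dB above threshold.
Output = -33.5 + 4 = -29.5 dB.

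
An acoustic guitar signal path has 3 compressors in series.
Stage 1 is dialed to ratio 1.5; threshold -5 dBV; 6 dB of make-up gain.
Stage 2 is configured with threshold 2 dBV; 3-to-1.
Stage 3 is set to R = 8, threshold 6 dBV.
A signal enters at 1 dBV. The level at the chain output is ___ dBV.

Stage 1: 1 dBV is 6 dB over -5 dBV; at 1.5:1 that becomes 4 dB over, giving -1 dBV; +6 dB make-up → 5 dBV.
Stage 2: overshoot 3 dB → 3/3 = 1 dB → 3 dBV.
Stage 3: 3 dBV ≤ 6 dBV, so stage 3 doesn't engage; output 3 dBV.

3 dBV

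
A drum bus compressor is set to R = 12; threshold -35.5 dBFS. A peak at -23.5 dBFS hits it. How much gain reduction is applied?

11 dB

The signal is 12 dB above threshold.
At 12:1, output sits 12/12 = 1 dB above threshold.
Gain reduction = 12 − 1 = 11 dB.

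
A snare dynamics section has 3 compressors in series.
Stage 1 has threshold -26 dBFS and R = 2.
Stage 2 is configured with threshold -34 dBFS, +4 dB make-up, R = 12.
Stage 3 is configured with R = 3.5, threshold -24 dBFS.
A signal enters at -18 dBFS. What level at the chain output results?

Stage 1: overshoot 8 dB → 8/2 = 4 dB → -22 dBFS.
Stage 2: 12 dB above -34 dBFS, reduced 12:1 to 1 dB above → -33 dBFS; +4 dB make-up → -29 dBFS.
Stage 3: -29 dBFS ≤ -24 dBFS, so stage 3 doesn't engage; output -29 dBFS.

-29 dBFS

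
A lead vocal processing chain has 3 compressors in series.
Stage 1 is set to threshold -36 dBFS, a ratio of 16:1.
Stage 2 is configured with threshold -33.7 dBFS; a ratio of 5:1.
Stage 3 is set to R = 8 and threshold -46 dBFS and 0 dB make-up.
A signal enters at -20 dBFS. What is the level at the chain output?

-44.625 dBFS

Stage 1: 16 dB above -36 dBFS, reduced 16:1 to 1 dB above → -35 dBFS.
Stage 2: -35 dBFS ≤ -33.7 dBFS, so stage 2 doesn't engage; output -35 dBFS.
Stage 3: 11 dB above -46 dBFS, reduced 8:1 to 1.375 dB above → -44.625 dBFS.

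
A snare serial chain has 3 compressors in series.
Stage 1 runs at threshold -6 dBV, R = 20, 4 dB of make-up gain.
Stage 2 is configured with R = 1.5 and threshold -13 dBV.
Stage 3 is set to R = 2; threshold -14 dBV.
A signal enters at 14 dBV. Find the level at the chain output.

-9.5 dBV

Stage 1: overshoot 20 dB → 20/20 = 1 dB → -5 dBV; +4 dB make-up → -1 dBV.
Stage 2: overshoot 12 dB → 12/1.5 = 8 dB → -5 dBV.
Stage 3: overshoot 9 dB → 9/2 = 4.5 dB → -9.5 dBV.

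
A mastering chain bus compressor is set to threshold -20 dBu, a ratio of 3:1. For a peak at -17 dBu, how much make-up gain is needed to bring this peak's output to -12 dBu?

7 dB

Without make-up, output = threshold + overshoot/3 = -20 + 1 = -19 dBu.
Gap to target: 7 dB.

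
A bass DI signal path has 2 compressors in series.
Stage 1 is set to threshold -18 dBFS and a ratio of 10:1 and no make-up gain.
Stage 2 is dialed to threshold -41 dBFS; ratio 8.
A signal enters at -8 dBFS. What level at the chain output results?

-38 dBFS

Stage 1: 10 dB above -18 dBFS, reduced 10:1 to 1 dB above → -17 dBFS.
Stage 2: -17 dBFS is 24 dB over -41 dBFS; at 8:1 that becomes 3 dB over, giving -38 dBFS.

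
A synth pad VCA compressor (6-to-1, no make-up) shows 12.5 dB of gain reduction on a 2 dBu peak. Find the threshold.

Gain reduction = 2 − (-10.5) = 12.5 dB; output overshoot = GR / (R − 1) = 12.5 / 5 = 2.5 dB.
Threshold = output − output overshoot = -10.5 − 2.5 = -13 dBu.

-13 dBu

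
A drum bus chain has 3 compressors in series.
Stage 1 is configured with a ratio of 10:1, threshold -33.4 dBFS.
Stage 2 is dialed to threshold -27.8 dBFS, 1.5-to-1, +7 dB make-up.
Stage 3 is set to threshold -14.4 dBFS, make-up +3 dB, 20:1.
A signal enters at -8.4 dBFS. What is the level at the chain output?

Stage 1: overshoot 25 dB → 25/10 = 2.5 dB → -30.9 dBFS.
Stage 2: -30.9 dBFS is at or below the -27.8 dBFS threshold — no compression; make-up brings it to -23.9 dBFS.
Stage 3: below threshold (-23.9 ≤ -14.4); passes unchanged; make-up brings it to -20.9 dBFS.

-20.9 dBFS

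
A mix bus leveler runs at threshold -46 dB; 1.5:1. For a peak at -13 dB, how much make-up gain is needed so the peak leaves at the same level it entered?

11 dB

The peak compresses to -46 + 33/1.5 = -24 dB.
To reach -13 dB requires -13 − (-24) = 11 dB of make-up.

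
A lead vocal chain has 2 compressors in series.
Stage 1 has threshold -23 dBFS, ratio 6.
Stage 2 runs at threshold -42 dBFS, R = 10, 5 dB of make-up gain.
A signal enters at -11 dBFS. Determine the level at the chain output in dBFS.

-34.9 dBFS

Stage 1: 12 dB above -23 dBFS, reduced 6:1 to 2 dB above → -21 dBFS.
Stage 2: -21 dBFS is 21 dB over -42 dBFS; at 10:1 that becomes 2.1 dB over, giving -39.9 dBFS; +5 dB make-up → -34.9 dBFS.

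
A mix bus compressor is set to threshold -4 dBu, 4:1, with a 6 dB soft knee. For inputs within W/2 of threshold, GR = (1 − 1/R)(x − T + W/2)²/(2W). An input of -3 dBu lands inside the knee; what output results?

x − T + W/2 = -3 − (-4) + 3 = 4.
GR = (1 − 1/4) × 4² / 12 = 0.75 × 16 / 12 = 1 dB.
Output = -3 − 1 = -4 dBu.

-4 dBu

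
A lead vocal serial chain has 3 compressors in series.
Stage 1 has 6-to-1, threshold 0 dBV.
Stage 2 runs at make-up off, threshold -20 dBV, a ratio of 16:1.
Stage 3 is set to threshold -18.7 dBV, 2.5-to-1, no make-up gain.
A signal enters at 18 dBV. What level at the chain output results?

Stage 1: 18 dB above 0 dBV, reduced 6:1 to 3 dB above → 3 dBV.
Stage 2: overshoot 23 dB → 23/16 = 1.4375 dB → -18.5625 dBV.
Stage 3: 0.1375 dB above -18.7 dBV, reduced 2.5:1 to 0.055 dB above → -18.645 dBV.

-18.645 dBV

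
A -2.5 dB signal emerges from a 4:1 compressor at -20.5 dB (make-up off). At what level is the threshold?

Let T be the threshold. Output overshoot = (input overshoot)/R, so -20.5 − T = (-2.5 − T)/4.
4·(-20.5 − T) = -2.5 − T → 3·T = -82 − (-2.5) = -79.5.
T = -79.5/3 = -26.5 dB.

-26.5 dB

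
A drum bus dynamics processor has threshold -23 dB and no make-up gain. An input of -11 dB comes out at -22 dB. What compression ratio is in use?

12:1

Input overshoot = -11 − (-23) = 12 dB; output overshoot = -22 − (-23) = 1 dB.
Ratio = 12 / 1 = 12.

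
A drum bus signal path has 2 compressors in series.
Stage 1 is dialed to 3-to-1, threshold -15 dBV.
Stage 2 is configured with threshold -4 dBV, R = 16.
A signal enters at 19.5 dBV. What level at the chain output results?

Stage 1: overshoot 34.5 dB → 34.5/3 = 11.5 dB → -3.5 dBV.
Stage 2: overshoot 0.5 dB → 0.5/16 = 0.03125 dB → -3.96875 dBV.

-3.96875 dBV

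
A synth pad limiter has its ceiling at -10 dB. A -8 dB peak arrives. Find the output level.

The limiter clamps the peak to its -10 dB ceiling.

-10 dB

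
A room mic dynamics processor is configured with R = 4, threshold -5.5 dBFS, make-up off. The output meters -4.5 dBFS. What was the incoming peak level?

That's 1 dB above the -5.5 dBFS threshold.
Before 4:1 compression the overshoot was 1 × 4 = 4 dB, so input = -5.5 + 4 = -1.5 dBFS.

-1.5 dBFS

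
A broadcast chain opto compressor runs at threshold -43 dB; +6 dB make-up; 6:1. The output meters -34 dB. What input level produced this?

-25 dB

Stripping the +6 dB make-up gives -40 dB at the gain stage.
That's 3 dB above the -43 dB threshold.
Before 6:1 compression the overshoot was 3 × 6 = 18 dB, so input = -43 + 18 = -25 dB.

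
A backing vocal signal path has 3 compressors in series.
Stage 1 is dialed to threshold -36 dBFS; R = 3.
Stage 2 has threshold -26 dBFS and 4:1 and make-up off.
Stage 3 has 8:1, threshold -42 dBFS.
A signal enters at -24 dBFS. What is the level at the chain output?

-40.75 dBFS

Stage 1: 12 dB above -36 dBFS, reduced 3:1 to 4 dB above → -32 dBFS.
Stage 2: -32 dBFS ≤ -26 dBFS, so stage 2 doesn't engage; output -32 dBFS.
Stage 3: 10 dB above -42 dBFS, reduced 8:1 to 1.25 dB above → -40.75 dBFS.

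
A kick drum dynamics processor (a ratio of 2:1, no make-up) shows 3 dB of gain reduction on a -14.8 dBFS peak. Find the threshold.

Input is 6 dB above T (since output overshoot × R = input overshoot: (-17.8 − T)·2 = -14.8 − T gives T = -20.8 dBFS).
Check: -20.8 + (-14.8 − (-20.8))/2 = -20.8 + 3 = -17.8 dBFS. ✓

-20.8 dBFS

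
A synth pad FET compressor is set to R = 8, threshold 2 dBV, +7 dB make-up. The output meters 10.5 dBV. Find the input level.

Before make-up, the level was 10.5 − 7 = 3.5 dBV.
The compressed level sits 3.5 − 2 = 1.5 dB over threshold.
Input overshoot = R × output overshoot = 12 dB → input = 2 + 12 = 14 dBV.

14 dBV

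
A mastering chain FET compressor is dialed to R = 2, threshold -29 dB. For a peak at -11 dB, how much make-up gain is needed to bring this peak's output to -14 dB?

The peak compresses to -29 + 18/2 = -20 dB.
To reach -14 dB requires -14 − (-20) = 6 dB of make-up.

6 dB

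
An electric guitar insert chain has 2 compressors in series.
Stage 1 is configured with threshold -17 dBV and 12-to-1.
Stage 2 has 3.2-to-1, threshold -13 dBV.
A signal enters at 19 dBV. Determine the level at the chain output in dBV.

Stage 1: 19 dBV is 36 dB over -17 dBV; at 12:1 that becomes 3 dB over, giving -14 dBV.
Stage 2: below threshold (-14 ≤ -13); passes unchanged; output -14 dBV.

-14 dBV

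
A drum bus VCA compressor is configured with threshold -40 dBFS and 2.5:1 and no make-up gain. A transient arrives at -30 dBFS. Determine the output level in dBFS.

-30 dBFS sits 10 dB over threshold.
At 2.5:1 the overshoot is divided by 2.5, leaving 4 dB above threshold.
So the level is -40 + 4 = -36 dBFS.

-36 dBFS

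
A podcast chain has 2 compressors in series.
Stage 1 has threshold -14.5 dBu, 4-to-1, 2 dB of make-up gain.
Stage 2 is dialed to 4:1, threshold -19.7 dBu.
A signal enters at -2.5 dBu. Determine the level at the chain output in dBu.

-17.15 dBu

Stage 1: 12 dB above -14.5 dBu, reduced 4:1 to 3 dB above → -11.5 dBu; +2 dB make-up → -9.5 dBu.
Stage 2: overshoot 10.2 dB → 10.2/4 = 2.55 dB → -17.15 dBu.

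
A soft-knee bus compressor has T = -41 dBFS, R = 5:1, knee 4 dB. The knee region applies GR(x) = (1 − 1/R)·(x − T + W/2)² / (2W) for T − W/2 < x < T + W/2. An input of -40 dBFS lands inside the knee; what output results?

-40.9 dBFS

x − T + W/2 = -40 − (-41) + 2 = 3.
GR = (1 − 1/5) × 3² / 8 = 0.8 × 9 / 8 = 0.9 dB.
Output = -40 − 0.9 = -40.9 dBFS.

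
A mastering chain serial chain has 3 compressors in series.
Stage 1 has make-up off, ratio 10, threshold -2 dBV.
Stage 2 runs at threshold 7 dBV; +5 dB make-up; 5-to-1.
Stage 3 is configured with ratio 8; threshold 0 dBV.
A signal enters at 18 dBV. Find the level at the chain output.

0.625 dBV

Stage 1: 20 dB above -2 dBV, reduced 10:1 to 2 dB above → 0 dBV.
Stage 2: 0 dBV ≤ 7 dBV, so stage 2 doesn't engage; make-up brings it to 5 dBV.
Stage 3: overshoot 5 dB → 5/8 = 0.625 dB → 0.625 dBV.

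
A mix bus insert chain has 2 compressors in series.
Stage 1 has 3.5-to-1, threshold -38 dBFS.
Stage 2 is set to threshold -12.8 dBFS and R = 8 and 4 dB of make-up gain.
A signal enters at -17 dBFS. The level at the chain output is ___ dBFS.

Stage 1: 21 dB above -38 dBFS, reduced 3.5:1 to 6 dB above → -32 dBFS.
Stage 2: below threshold (-32 ≤ -12.8); passes unchanged; make-up brings it to -28 dBFS.

-28 dBFS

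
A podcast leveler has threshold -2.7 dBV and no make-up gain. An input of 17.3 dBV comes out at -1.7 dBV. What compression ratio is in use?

20:1

Input overshoot = 17.3 − (-2.7) = 20 dB; output overshoot = -1.7 − (-2.7) = 1 dB.
Ratio = 20 / 1 = 20.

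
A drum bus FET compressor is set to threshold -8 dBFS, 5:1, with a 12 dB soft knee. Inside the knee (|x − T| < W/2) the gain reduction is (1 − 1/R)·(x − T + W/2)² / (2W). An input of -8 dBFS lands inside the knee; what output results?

-9.2 dBFS

x − T + W/2 = -8 − (-8) + 6 = 6.
GR = (1 − 1/5) × 6² / 24 = 0.8 × 36 / 24 = 1.2 dB.
Output = -8 − 1.2 = -9.2 dBFS.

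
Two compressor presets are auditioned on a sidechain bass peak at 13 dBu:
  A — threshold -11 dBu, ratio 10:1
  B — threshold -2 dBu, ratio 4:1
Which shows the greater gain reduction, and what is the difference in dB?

A, by 10.35 dB

A: GR = 24 − 24/10 = 21.6 dB.
B: GR = 15 − 15/4 = 11.25 dB.
A reduces 10.35 dB more.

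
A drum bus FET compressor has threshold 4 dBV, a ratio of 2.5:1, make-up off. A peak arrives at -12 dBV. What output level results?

-12 dBV

-12 dBV is 16 dB below the 4 dBV threshold, so no gain reduction is applied.
Output = input = -12 dBV.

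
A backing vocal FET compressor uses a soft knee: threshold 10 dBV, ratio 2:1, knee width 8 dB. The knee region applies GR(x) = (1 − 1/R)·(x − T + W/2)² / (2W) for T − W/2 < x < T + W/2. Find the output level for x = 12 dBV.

10.875 dBV

x − T + W/2 = 12 − 10 + 4 = 6.
GR = (1 − 1/2) × 6² / 16 = 0.5 × 36 / 16 = 1.125 dB.
Output = 12 − 1.125 = 10.875 dBV.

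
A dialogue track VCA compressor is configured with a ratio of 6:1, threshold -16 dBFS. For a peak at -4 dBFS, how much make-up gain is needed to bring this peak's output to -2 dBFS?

Without make-up, output = threshold + overshoot/6 = -16 + 2 = -14 dBFS.
Gap to target: 12 dB.

12 dB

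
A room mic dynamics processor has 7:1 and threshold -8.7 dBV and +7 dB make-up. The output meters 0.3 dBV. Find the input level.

5.3 dBV

Before make-up, the level was 0.3 − 7 = -6.7 dBV.
The compressed level sits -6.7 − (-8.7) = 2 dB over threshold.
Undo the ratio: input overshoot = 2 × 7 = 14 dB, giving input = 5.3 dBV.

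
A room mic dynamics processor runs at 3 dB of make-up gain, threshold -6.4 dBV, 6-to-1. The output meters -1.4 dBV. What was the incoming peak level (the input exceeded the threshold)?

Remove make-up: -1.4 − 3 = -4.4 dBV.
The compressed level sits -4.4 − (-6.4) = 2 dB over threshold.
Before 6:1 compression the overshoot was 2 × 6 = 12 dB, so input = -6.4 + 12 = 5.6 dBV.

5.6 dBV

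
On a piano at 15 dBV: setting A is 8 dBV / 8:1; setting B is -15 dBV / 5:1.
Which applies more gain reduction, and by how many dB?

B, by 17.875 dB

A: GR = 7 − 7/8 = 6.125 dB.
B: GR = 30 − 30/5 = 24 dB.
B applies 17.875 dB more gain reduction.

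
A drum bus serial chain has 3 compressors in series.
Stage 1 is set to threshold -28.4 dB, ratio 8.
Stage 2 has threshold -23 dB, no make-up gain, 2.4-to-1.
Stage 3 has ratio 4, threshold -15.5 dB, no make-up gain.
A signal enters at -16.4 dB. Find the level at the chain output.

Stage 1: overshoot 12 dB → 12/8 = 1.5 dB → -26.9 dB.
Stage 2: -26.9 dB is at or below the -23 dB threshold — no compression; output -26.9 dB.
Stage 3: below threshold (-26.9 ≤ -15.5); passes unchanged; output -26.9 dB.

-26.9 dB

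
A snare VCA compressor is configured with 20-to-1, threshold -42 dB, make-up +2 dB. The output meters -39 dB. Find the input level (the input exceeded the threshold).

Remove make-up: -39 − 2 = -41 dB.
Post-compression overshoot = -41 − (-42) = 1 dB.
Undo the ratio: input overshoot = 1 × 20 = 20 dB, giving input = -22 dB.

-22 dB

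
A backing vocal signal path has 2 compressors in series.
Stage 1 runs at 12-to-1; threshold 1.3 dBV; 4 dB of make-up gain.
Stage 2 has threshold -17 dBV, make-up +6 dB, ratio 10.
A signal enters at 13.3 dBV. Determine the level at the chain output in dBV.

Stage 1: overshoot 12 dB → 12/12 = 1 dB → 2.3 dBV; +4 dB make-up → 6.3 dBV.
Stage 2: 23.3 dB above -17 dBV, reduced 10:1 to 2.33 dB above → -14.67 dBV; +6 dB make-up → -8.67 dBV.

-8.67 dBV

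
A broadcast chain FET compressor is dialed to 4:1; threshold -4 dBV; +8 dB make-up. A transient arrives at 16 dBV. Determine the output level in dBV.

16 dBV sits 20 dB over threshold.
At 4:1 the overshoot is divided by 4, leaving 5 dB above threshold.
That puts the output at 1 dBV; make-up adds 8 dB, giving 9 dBV.

9 dBV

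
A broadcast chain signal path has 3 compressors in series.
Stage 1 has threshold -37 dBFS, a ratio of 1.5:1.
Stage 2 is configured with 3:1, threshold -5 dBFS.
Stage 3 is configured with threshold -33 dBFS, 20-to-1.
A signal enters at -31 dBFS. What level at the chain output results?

-33 dBFS

Stage 1: 6 dB above -37 dBFS, reduced 1.5:1 to 4 dB above → -33 dBFS.
Stage 2: below threshold (-33 ≤ -5); passes unchanged; output -33 dBFS.
Stage 3: -33 dBFS ≤ -33 dBFS, so stage 3 doesn't engage; output -33 dBFS.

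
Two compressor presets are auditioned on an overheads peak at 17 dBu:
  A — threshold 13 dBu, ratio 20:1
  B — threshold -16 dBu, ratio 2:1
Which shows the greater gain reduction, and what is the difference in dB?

A: GR = 4 − 4/20 = 3.8 dB.
B: GR = 33 − 33/2 = 16.5 dB.
Difference: 12.7 dB in favour of B.

B, by 12.7 dB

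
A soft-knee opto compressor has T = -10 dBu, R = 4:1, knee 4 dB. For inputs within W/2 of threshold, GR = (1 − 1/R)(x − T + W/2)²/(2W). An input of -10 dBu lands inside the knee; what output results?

x − T + W/2 = -10 − (-10) + 2 = 2.
GR = (1 − 1/4) × 2² / 8 = 0.75 × 4 / 8 = 0.375 dB.
Output = -10 − 0.375 = -10.375 dBu.

-10.375 dBu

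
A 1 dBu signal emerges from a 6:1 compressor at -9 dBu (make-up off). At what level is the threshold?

Gain reduction = 1 − (-9) = 10 dB; output overshoot = GR / (R − 1) = 10 / 5 = 2 dB.
Threshold = output − output overshoot = -9 − 2 = -11 dBu.

-11 dBu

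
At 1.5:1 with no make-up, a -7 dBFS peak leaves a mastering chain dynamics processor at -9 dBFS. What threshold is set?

Let T be the threshold. Output overshoot = (input overshoot)/R, so -9 − T = (-7 − T)/1.5.
1.5·(-9 − T) = -7 − T → 0.5·T = -13.5 − (-7) = -6.5.
T = -6.5/0.5 = -13 dBFS.

-13 dBFS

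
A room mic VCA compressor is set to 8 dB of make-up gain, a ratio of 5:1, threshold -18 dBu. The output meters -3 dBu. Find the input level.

17 dBu

Stripping the +8 dB make-up gives -11 dBu at the gain stage.
The compressed level sits -11 − (-18) = 7 dB over threshold.
Before 5:1 compression the overshoot was 7 × 5 = 35 dB, so input = -18 + 35 = 17 dBu.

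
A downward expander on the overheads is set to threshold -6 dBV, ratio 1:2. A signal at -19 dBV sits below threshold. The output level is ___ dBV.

Undershoot = (-6) − (-19) = 13 dB.
At 1:2, that expands to 26 dB under threshold.
Output = -6 − 26 = -32 dBV.

-32 dBV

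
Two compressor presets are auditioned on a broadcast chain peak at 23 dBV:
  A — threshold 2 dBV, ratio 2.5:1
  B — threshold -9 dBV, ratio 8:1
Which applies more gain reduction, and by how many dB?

B, by 15.4 dB

A: GR = 21 − 21/2.5 = 12.6 dB.
B: GR = 32 − 32/8 = 28 dB.
B reduces 15.4 dB more.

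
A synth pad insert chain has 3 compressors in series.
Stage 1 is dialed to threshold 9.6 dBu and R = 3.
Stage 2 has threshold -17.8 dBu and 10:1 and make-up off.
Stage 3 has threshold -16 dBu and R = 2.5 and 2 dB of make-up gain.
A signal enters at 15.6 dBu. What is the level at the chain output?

-13.544 dBu

Stage 1: 15.6 dBu is 6 dB over 9.6 dBu; at 3:1 that becomes 2 dB over, giving 11.6 dBu.
Stage 2: 29.4 dB above -17.8 dBu, reduced 10:1 to 2.94 dB above → -14.86 dBu.
Stage 3: -14.86 dBu is 1.14 dB over -16 dBu; at 2.5:1 that becomes 0.456 dB over, giving -15.544 dBu; +2 dB make-up → -13.544 dBu.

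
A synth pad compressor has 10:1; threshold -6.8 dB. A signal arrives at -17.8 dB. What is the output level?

-17.8 dB is 11 dB below the -6.8 dB threshold, so no gain reduction is applied.
Output = input = -17.8 dB.

-17.8 dB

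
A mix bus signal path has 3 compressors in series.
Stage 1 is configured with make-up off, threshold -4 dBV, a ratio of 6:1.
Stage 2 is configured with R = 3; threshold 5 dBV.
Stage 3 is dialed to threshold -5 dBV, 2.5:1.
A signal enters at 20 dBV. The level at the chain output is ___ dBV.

Stage 1: overshoot 24 dB → 24/6 = 4 dB → 0 dBV.
Stage 2: 0 dBV is at or below the 5 dBV threshold — no compression; output 0 dBV.
Stage 3: 0 dBV is 5 dB over -5 dBV; at 2.5:1 that becomes 2 dB over, giving -3 dBV.

-3 dBV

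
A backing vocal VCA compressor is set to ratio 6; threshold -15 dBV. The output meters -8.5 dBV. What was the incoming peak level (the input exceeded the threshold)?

The compressed level sits -8.5 − (-15) = 6.5 dB over threshold.
Before 6:1 compression the overshoot was 6.5 × 6 = 39 dB, so input = -15 + 39 = 24 dBV.

24 dBV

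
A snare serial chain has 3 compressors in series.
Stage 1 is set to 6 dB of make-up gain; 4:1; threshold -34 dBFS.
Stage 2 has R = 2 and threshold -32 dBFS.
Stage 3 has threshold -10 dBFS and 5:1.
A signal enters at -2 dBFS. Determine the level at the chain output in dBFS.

-26 dBFS

Stage 1: -2 dBFS is 32 dB over -34 dBFS; at 4:1 that becomes 8 dB over, giving -26 dBFS; +6 dB make-up → -20 dBFS.
Stage 2: 12 dB above -32 dBFS, reduced 2:1 to 6 dB above → -26 dBFS.
Stage 3: below threshold (-26 ≤ -10); passes unchanged; output -26 dBFS.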